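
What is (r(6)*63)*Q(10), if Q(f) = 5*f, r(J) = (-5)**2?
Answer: 78750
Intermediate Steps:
r(J) = 25
(r(6)*63)*Q(10) = (25*63)*(5*10) = 1575*50 = 78750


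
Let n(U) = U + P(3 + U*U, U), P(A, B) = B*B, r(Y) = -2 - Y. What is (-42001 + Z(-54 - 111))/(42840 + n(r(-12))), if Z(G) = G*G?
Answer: -7388/21475 ≈ -0.34403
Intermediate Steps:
P(A, B) = B**2
n(U) = U + U**2
Z(G) = G**2
(-42001 + Z(-54 - 111))/(42840 + n(r(-12))) = (-42001 + (-54 - 111)**2)/(42840 + (-2 - 1*(-12))*(1 + (-2 - 1*(-12)))) = (-42001 + (-165)**2)/(42840 + (-2 + 12)*(1 + (-2 + 12))) = (-42001 + 27225)/(42840 + 10*(1 + 10)) = -14776/(42840 + 10*11) = -14776/(42840 + 110) = -14776/42950 = -14776*1/42950 = -7388/21475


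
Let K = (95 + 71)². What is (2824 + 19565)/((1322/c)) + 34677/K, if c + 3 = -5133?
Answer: -1584307975815/18214516 ≈ -86981.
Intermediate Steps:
c = -5136 (c = -3 - 5133 = -5136)
K = 27556 (K = 166² = 27556)
(2824 + 19565)/((1322/c)) + 34677/K = (2824 + 19565)/((1322/(-5136))) + 34677/27556 = 22389/((1322*(-1/5136))) + 34677*(1/27556) = 22389/(-661/2568) + 34677/27556 = 22389*(-2568/661) + 34677/27556 = -57494952/661 + 34677/27556 = -1584307975815/18214516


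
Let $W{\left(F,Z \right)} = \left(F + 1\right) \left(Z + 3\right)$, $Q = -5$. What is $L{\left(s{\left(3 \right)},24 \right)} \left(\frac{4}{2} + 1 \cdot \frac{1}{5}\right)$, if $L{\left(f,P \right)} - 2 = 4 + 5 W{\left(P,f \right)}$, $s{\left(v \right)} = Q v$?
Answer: $- \frac{16434}{5} \approx -3286.8$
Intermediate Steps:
$W{\left(F,Z \right)} = \left(1 + F\right) \left(3 + Z\right)$
$s{\left(v \right)} = - 5 v$
$L{\left(f,P \right)} = 21 + 5 f + 15 P + 5 P f$ ($L{\left(f,P \right)} = 2 + \left(4 + 5 \left(3 + f + 3 P + P f\right)\right) = 2 + \left(4 + \left(15 + 5 f + 15 P + 5 P f\right)\right) = 2 + \left(19 + 5 f + 15 P + 5 P f\right) = 21 + 5 f + 15 P + 5 P f$)
$L{\left(s{\left(3 \right)},24 \right)} \left(\frac{4}{2} + 1 \cdot \frac{1}{5}\right) = \left(21 + 5 \left(\left(-5\right) 3\right) + 15 \cdot 24 + 5 \cdot 24 \left(\left(-5\right) 3\right)\right) \left(\frac{4}{2} + 1 \cdot \frac{1}{5}\right) = \left(21 + 5 \left(-15\right) + 360 + 5 \cdot 24 \left(-15\right)\right) \left(4 \cdot \frac{1}{2} + 1 \cdot \frac{1}{5}\right) = \left(21 - 75 + 360 - 1800\right) \left(2 + \frac{1}{5}\right) = \left(-1494\right) \frac{11}{5} = - \frac{16434}{5}$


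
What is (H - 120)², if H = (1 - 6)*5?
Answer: 21025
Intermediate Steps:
H = -25 (H = -5*5 = -25)
(H - 120)² = (-25 - 120)² = (-145)² = 21025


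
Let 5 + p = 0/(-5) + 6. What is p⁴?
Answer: 1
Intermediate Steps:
p = 1 (p = -5 + (0/(-5) + 6) = -5 + (0*(-⅕) + 6) = -5 + (0 + 6) = -5 + 6 = 1)
p⁴ = 1⁴ = 1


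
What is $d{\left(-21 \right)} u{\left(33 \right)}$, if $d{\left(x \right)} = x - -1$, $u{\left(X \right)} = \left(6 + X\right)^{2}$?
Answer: $-30420$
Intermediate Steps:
$d{\left(x \right)} = 1 + x$ ($d{\left(x \right)} = x + 1 = 1 + x$)
$d{\left(-21 \right)} u{\left(33 \right)} = \left(1 - 21\right) \left(6 + 33\right)^{2} = - 20 \cdot 39^{2} = \left(-20\right) 1521 = -30420$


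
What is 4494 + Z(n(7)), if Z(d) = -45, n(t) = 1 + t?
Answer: 4449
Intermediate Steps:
4494 + Z(n(7)) = 4494 - 45 = 4449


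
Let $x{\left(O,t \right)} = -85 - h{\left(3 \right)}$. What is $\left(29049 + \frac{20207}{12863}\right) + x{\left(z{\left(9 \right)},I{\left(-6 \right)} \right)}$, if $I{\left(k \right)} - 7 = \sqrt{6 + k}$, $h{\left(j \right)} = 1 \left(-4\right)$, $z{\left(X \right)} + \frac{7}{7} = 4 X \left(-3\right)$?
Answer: $\frac{372635591}{12863} \approx 28970.0$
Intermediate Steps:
$z{\left(X \right)} = -1 - 12 X$ ($z{\left(X \right)} = -1 + 4 X \left(-3\right) = -1 - 12 X$)
$h{\left(j \right)} = -4$
$I{\left(k \right)} = 7 + \sqrt{6 + k}$
$x{\left(O,t \right)} = -81$ ($x{\left(O,t \right)} = -85 - -4 = -85 + 4 = -81$)
$\left(29049 + \frac{20207}{12863}\right) + x{\left(z{\left(9 \right)},I{\left(-6 \right)} \right)} = \left(29049 + \frac{20207}{12863}\right) - 81 = \frac{373677494}{12863} - 81 = \frac{372635591}{12863}$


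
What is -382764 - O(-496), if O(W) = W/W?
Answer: -382765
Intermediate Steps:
O(W) = 1
-382764 - O(-496) = -382764 - 1*1 = -382764 - 1 = -382765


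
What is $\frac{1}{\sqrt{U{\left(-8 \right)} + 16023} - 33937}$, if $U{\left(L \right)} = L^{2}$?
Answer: $- \frac{33937}{1151703882} - \frac{\sqrt{16087}}{1151703882} \approx -2.9577 \cdot 10^{-5}$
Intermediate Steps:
$\frac{1}{\sqrt{U{\left(-8 \right)} + 16023} - 33937} = \frac{1}{\sqrt{\left(-8\right)^{2} + 16023} - 33937} = \frac{1}{\sqrt{64 + 16023} - 33937} = \frac{1}{\sqrt{16087} - 33937} = \frac{1}{-33937 + \sqrt{16087}}$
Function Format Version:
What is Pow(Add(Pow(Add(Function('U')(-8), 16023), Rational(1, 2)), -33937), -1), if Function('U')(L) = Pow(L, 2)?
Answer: Add(Rational(-33937, 1151703882), Mul(Rational(-1, 1151703882), Pow(16087, Rational(1, 2)))) ≈ -2.9577e-5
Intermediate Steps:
Pow(Add(Pow(Add(Function('U')(-8), 16023), Rational(1, 2)), -33937), -1) = Pow(Add(Pow(Add(Pow(-8, 2), 16023), Rational(1, 2)), -33937), -1) = Pow(Add(Pow(Add(64, 16023), Rational(1, 2)), -33937), -1) = Pow(Add(Pow(16087, Rational(1, 2)), -33937), -1) = Pow(Add(-33937, Pow(16087, Rational(1, 2))), -1)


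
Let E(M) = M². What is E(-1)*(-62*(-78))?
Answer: 4836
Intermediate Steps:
E(-1)*(-62*(-78)) = (-1)²*(-62*(-78)) = 1*4836 = 4836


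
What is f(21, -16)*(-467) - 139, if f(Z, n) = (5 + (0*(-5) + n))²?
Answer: -56646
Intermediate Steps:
f(Z, n) = (5 + n)² (f(Z, n) = (5 + (0 + n))² = (5 + n)²)
f(21, -16)*(-467) - 139 = (5 - 16)²*(-467) - 139 = (-11)²*(-467) - 139 = 121*(-467) - 139 = -56507 - 139 = -56646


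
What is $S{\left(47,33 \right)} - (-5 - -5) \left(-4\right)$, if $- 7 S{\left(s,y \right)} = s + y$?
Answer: $0$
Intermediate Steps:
$S{\left(s,y \right)} = - \frac{s}{7} - \frac{y}{7}$ ($S{\left(s,y \right)} = - \frac{s + y}{7} = - \frac{s}{7} - \frac{y}{7}$)
$S{\left(47,33 \right)} - (-5 - -5) \left(-4\right) = \left(\left(- \frac{1}{7}\right) 47 - \frac{33}{7}\right) - (-5 - -5) \left(-4\right) = \left(- \frac{47}{7} - \frac{33}{7}\right) - (-5 + 5) \left(-4\right) = - \frac{80 \left(-1\right) 0 \left(-4\right)}{7} = - \frac{80 \cdot 0 \left(-4\right)}{7} = \left(- \frac{80}{7}\right) 0 = 0$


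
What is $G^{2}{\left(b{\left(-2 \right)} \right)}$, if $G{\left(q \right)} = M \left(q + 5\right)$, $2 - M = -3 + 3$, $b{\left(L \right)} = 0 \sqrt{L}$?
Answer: $100$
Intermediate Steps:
$b{\left(L \right)} = 0$
$M = 2$ ($M = 2 - \left(-3 + 3\right) = 2 - 0 = 2 + 0 = 2$)
$G{\left(q \right)} = 10 + 2 q$ ($G{\left(q \right)} = 2 \left(q + 5\right) = 2 \left(5 + q\right) = 10 + 2 q$)
$G^{2}{\left(b{\left(-2 \right)} \right)} = \left(10 + 2 \cdot 0\right)^{2} = \left(10 + 0\right)^{2} = 10^{2} = 100$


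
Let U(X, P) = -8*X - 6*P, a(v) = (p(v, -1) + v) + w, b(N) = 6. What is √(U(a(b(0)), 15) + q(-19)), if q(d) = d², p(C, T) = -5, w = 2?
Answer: √247 ≈ 15.716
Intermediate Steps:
a(v) = -3 + v (a(v) = (-5 + v) + 2 = -3 + v)
√(U(a(b(0)), 15) + q(-19)) = √((-8*(-3 + 6) - 6*15) + (-19)²) = √((-8*3 - 90) + 361) = √((-24 - 90) + 361) = √(-114 + 361) = √247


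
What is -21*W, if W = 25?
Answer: -525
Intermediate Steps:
-21*W = -21*25 = -525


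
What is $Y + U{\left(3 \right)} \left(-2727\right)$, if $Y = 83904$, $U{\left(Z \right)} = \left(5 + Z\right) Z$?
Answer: $18456$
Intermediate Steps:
$U{\left(Z \right)} = Z \left(5 + Z\right)$
$Y + U{\left(3 \right)} \left(-2727\right) = 83904 + 3 \left(5 + 3\right) \left(-2727\right) = 83904 + 3 \cdot 8 \left(-2727\right) = 83904 + 24 \left(-2727\right) = 83904 - 65448 = 18456$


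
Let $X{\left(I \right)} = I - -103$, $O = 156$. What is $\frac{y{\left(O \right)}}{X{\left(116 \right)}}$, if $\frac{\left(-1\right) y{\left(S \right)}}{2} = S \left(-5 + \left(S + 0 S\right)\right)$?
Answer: $- \frac{15704}{73} \approx -215.12$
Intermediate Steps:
$X{\left(I \right)} = 103 + I$ ($X{\left(I \right)} = I + 103 = 103 + I$)
$y{\left(S \right)} = - 2 S \left(-5 + S\right)$ ($y{\left(S \right)} = - 2 S \left(-5 + \left(S + 0 S\right)\right) = - 2 S \left(-5 + \left(S + 0\right)\right) = - 2 S \left(-5 + S\right)$)
$\frac{y{\left(O \right)}}{X{\left(116 \right)}} = \frac{2 \cdot 156 \left(5 - 156\right)}{103 + 116} = \frac{2 \cdot 156 \left(5 - 156\right)}{219} = 2 \cdot 156 \left(-151\right) \frac{1}{219} = \left(-47112\right) \frac{1}{219} = - \frac{15704}{73}$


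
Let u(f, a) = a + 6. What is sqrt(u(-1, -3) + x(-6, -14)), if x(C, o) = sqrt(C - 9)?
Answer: sqrt(3 + I*sqrt(15)) ≈ 1.9873 + 0.97442*I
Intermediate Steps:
x(C, o) = sqrt(-9 + C)
u(f, a) = 6 + a
sqrt(u(-1, -3) + x(-6, -14)) = sqrt((6 - 3) + sqrt(-9 - 6)) = sqrt(3 + sqrt(-15)) = sqrt(3 + I*sqrt(15))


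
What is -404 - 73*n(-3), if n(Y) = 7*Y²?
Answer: -5003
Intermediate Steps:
-404 - 73*n(-3) = -404 - 511*(-3)² = -404 - 511*9 = -404 - 73*63 = -404 - 4599 = -5003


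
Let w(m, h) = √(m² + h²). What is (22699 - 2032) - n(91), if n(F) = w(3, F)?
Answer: 20667 - √8290 ≈ 20576.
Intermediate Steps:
w(m, h) = √(h² + m²)
n(F) = √(9 + F²) (n(F) = √(F² + 3²) = √(F² + 9) = √(9 + F²))
(22699 - 2032) - n(91) = (22699 - 2032) - √(9 + 91²) = 20667 - √(9 + 8281) = 20667 - √8290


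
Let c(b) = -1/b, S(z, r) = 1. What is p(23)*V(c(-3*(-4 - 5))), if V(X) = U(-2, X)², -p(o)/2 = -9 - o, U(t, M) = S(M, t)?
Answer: 64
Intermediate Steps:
U(t, M) = 1
p(o) = 18 + 2*o (p(o) = -2*(-9 - o) = 18 + 2*o)
V(X) = 1 (V(X) = 1² = 1)
p(23)*V(c(-3*(-4 - 5))) = (18 + 2*23)*1 = (18 + 46)*1 = 64*1 = 64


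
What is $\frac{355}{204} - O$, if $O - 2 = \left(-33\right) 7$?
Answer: $\frac{47071}{204} \approx 230.74$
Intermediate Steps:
$O = -229$ ($O = 2 - 231 = -229$)
$\frac{355}{204} - O = \frac{355}{204} - -229 = 355 \cdot \frac{1}{204} + 229 = \frac{355}{204} + 229 = \frac{47071}{204}$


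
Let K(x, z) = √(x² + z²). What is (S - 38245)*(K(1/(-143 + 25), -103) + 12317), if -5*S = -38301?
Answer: -1883564908/5 - 76462*√147719717/295 ≈ -3.7986e+8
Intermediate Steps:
S = 38301/5 (S = -⅕*(-38301) = 38301/5 ≈ 7660.2)
(S - 38245)*(K(1/(-143 + 25), -103) + 12317) = (38301/5 - 38245)*(√((1/(-143 + 25))² + (-103)²) + 12317) = -152924*(√((1/(-118))² + 10609) + 12317)/5 = -152924*(√((-1/118)² + 10609) + 12317)/5 = -152924*(√(1/13924 + 10609) + 12317)/5 = -152924*(√(147719717/13924) + 12317)/5 = -152924*(√147719717/118 + 12317)/5 = -152924*(12317 + √147719717/118)/5 = -1883564908/5 - 76462*√147719717/295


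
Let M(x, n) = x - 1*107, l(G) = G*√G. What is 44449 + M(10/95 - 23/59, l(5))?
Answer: 49707063/1121 ≈ 44342.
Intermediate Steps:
l(G) = G^(3/2)
M(x, n) = -107 + x (M(x, n) = x - 107 = -107 + x)
44449 + M(10/95 - 23/59, l(5)) = 44449 + (-107 + (10/95 - 23/59)) = 44449 + (-107 + (10*(1/95) - 23*1/59)) = 44449 + (-107 + (2/19 - 23/59)) = 44449 + (-107 - 319/1121) = 44449 - 120266/1121 = 49707063/1121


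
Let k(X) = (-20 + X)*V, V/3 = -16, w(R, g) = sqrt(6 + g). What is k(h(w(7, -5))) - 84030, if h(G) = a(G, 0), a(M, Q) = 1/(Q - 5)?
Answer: -415302/5 ≈ -83060.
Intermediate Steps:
V = -48 (V = 3*(-16) = -48)
a(M, Q) = 1/(-5 + Q)
h(G) = -1/5 (h(G) = 1/(-5 + 0) = 1/(-5) = -1/5)
k(X) = 960 - 48*X (k(X) = (-20 + X)*(-48) = 960 - 48*X)
k(h(w(7, -5))) - 84030 = (960 - 48*(-1/5)) - 84030 = (960 + 48/5) - 84030 = 4848/5 - 84030 = -415302/5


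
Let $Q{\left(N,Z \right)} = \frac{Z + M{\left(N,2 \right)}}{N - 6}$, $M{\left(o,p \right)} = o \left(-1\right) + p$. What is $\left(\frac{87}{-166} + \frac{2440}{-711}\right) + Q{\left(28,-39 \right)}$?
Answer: $- \frac{4485856}{649143} \approx -6.9104$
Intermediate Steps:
$M{\left(o,p \right)} = p - o$ ($M{\left(o,p \right)} = - o + p = p - o$)
$Q{\left(N,Z \right)} = \frac{2 + Z - N}{-6 + N}$ ($Q{\left(N,Z \right)} = \frac{Z - \left(-2 + N\right)}{N - 6} = \frac{2 + Z - N}{-6 + N}$)
$\left(\frac{87}{-166} + \frac{2440}{-711}\right) + Q{\left(28,-39 \right)} = \left(\frac{87}{-166} + \frac{2440}{-711}\right) + \frac{2 - 39 - 28}{-6 + 28} = \left(87 \left(- \frac{1}{166}\right) + 2440 \left(- \frac{1}{711}\right)\right) + \frac{2 - 39 - 28}{22} = \left(- \frac{87}{166} - \frac{2440}{711}\right) + \frac{1}{22} \left(-65\right) = - \frac{466897}{118026} - \frac{65}{22} = - \frac{4485856}{649143}$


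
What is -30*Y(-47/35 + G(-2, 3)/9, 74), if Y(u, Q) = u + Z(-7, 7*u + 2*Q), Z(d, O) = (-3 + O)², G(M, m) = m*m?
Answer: -21351138/35 ≈ -6.1003e+5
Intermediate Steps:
G(M, m) = m²
Y(u, Q) = u + (-3 + 2*Q + 7*u)² (Y(u, Q) = u + (-3 + (7*u + 2*Q))² = u + (-3 + (2*Q + 7*u))² = u + (-3 + 2*Q + 7*u)²)
-30*Y(-47/35 + G(-2, 3)/9, 74) = -30*((-47/35 + 3²/9) + (-3 + 2*74 + 7*(-47/35 + 3²/9))²) = -30*((-47*1/35 + 9*(⅑)) + (-3 + 148 + 7*(-47*1/35 + 9*(⅑)))²) = -30*((-47/35 + 1) + (-3 + 148 + 7*(-47/35 + 1))²) = -30*(-12/35 + (-3 + 148 + 7*(-12/35))²) = -30*(-12/35 + (-3 + 148 - 12/5)²) = -30*(-12/35 + (713/5)²) = -30*(-12/35 + 508369/25) = -30*3558523/175 = -21351138/35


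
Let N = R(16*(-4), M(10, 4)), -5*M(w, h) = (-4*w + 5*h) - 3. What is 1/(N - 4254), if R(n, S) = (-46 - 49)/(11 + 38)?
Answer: -49/208541 ≈ -0.00023497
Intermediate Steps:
M(w, h) = ⅗ - h + 4*w/5 (M(w, h) = -((-4*w + 5*h) - 3)/5 = -(-3 - 4*w + 5*h)/5 = ⅗ - h + 4*w/5)
R(n, S) = -95/49
N = -95/49 ≈ -1.9388
1/(N - 4254) = 1/(-95/49 - 4254) = 1/(-208541/49) = -49/208541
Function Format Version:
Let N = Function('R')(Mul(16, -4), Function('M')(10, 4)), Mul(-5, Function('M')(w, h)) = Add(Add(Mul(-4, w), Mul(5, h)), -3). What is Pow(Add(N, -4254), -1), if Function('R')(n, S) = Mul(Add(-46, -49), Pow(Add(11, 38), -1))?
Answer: Rational(-49, 208541) ≈ -0.00023497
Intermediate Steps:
Function('M')(w, h) = Add(Rational(3, 5), Mul(-1, h), Mul(Rational(4, 5), w)) (Function('M')(w, h) = Mul(Rational(-1, 5), Add(Add(Mul(-4, w), Mul(5, h)), -3)) = Mul(Rational(-1, 5), Add(-3, Mul(-4, w), Mul(5, h))) = Add(Rational(3, 5), Mul(-1, h), Mul(Rational(4, 5), w)))
Function('R')(n, S) = Rational(-95, 49) (Function('R')(n, S) = Mul(-95, Pow(49, -1)) = Mul(-95, Rational(1, 49)) = Rational(-95, 49))
N = Rational(-95, 49) ≈ -1.9388
Pow(Add(N, -4254), -1) = Pow(Add(Rational(-95, 49), -4254), -1) = Pow(Rational(-208541, 49), -1) = Rational(-49, 208541)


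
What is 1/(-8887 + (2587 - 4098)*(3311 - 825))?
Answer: -1/3765233 ≈ -2.6559e-7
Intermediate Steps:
1/(-8887 + (2587 - 4098)*(3311 - 825)) = 1/(-8887 - 1511*2486) = 1/(-8887 - 3756346) = 1/(-3765233) = -1/3765233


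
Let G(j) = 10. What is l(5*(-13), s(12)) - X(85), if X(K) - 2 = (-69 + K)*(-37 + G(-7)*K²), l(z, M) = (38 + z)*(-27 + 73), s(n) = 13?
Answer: -1156652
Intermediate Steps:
l(z, M) = 1748 + 46*z (l(z, M) = (38 + z)*46 = 1748 + 46*z)
X(K) = 2 + (-69 + K)*(-37 + 10*K²)
l(5*(-13), s(12)) - X(85) = (1748 + 46*(5*(-13))) - (2555 - 690*85² - 37*85 + 10*85³) = (1748 + 46*(-65)) - (2555 - 690*7225 - 3145 + 10*614125) = (1748 - 2990) - (2555 - 4985250 - 3145 + 6141250) = -1242 - 1*1155410 = -1242 - 1155410 = -1156652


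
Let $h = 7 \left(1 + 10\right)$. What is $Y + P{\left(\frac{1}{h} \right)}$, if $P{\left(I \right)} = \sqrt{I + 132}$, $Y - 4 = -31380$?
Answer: $-31376 + \frac{\sqrt{782705}}{77} \approx -31365.0$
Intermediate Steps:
$Y = -31376$ ($Y = 4 - 31380 = -31376$)
$h = 77$ ($h = 7 \cdot 11 = 77$)
$P{\left(I \right)} = \sqrt{132 + I}$
$Y + P{\left(\frac{1}{h} \right)} = -31376 + \sqrt{132 + \frac{1}{77}} = -31376 + \sqrt{\frac{10165}{77}} = -31376 + \frac{\sqrt{782705}}{77}$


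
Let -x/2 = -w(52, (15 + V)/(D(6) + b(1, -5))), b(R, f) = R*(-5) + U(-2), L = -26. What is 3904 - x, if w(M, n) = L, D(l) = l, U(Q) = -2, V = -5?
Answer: 3956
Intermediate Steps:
b(R, f) = -2 - 5*R (b(R, f) = R*(-5) - 2 = -5*R - 2 = -2 - 5*R)
w(M, n) = -26
x = -52 (x = -(-2)*(-26) = -2*26 = -52)
3904 - x = 3904 - 1*(-52) = 3904 + 52 = 3956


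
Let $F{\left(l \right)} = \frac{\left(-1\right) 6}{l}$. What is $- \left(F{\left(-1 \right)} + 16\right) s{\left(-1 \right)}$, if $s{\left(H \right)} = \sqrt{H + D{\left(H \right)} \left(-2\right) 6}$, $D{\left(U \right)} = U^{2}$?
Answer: $- 22 i \sqrt{13} \approx - 79.322 i$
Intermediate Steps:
$F{\left(l \right)} = - \frac{6}{l}$
$s{\left(H \right)} = \sqrt{H - 12 H^{2}}$ ($s{\left(H \right)} = \sqrt{H + H^{2} \left(-2\right) 6} = \sqrt{H + - 2 H^{2} \cdot 6} = \sqrt{H - 12 H^{2}}$)
$- \left(F{\left(-1 \right)} + 16\right) s{\left(-1 \right)} = - \left(- \frac{6}{-1} + 16\right) \sqrt{- (1 - -12)} = - \left(\left(-6\right) \left(-1\right) + 16\right) \sqrt{- (1 + 12)} = - \left(6 + 16\right) \sqrt{\left(-1\right) 13} = - 22 \sqrt{-13} = - 22 i \sqrt{13}$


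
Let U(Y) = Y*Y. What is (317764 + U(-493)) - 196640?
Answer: 364173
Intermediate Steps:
U(Y) = Y²
(317764 + U(-493)) - 196640 = (317764 + (-493)²) - 196640 = (317764 + 243049) - 196640 = 560813 - 196640 = 364173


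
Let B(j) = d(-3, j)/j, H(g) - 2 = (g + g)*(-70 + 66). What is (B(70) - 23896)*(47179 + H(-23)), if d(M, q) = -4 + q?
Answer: -7922525671/7 ≈ -1.1318e+9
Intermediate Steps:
H(g) = 2 - 8*g (H(g) = 2 + (g + g)*(-70 + 66) = 2 + (2*g)*(-4) = 2 - 8*g)
B(j) = (-4 + j)/j
(B(70) - 23896)*(47179 + H(-23)) = ((-4 + 70)/70 - 23896)*(47179 + (2 - 8*(-23))) = ((1/70)*66 - 23896)*(47179 + (2 + 184)) = (33/35 - 23896)*(47179 + 186) = -836327/35*47365 = -7922525671/7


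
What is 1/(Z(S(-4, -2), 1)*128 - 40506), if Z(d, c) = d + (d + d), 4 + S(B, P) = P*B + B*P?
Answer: -1/35898 ≈ -2.7857e-5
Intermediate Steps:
S(B, P) = -4 + 2*B*P (S(B, P) = -4 + (P*B + B*P) = -4 + (B*P + B*P) = -4 + 2*B*P)
Z(d, c) = 3*d (Z(d, c) = d + 2*d = 3*d)
1/(Z(S(-4, -2), 1)*128 - 40506) = 1/((3*(-4 + 2*(-4)*(-2)))*128 - 40506) = 1/((3*(-4 + 16))*128 - 40506) = 1/((3*12)*128 - 40506) = 1/(36*128 - 40506) = 1/(4608 - 40506) = 1/(-35898) = -1/35898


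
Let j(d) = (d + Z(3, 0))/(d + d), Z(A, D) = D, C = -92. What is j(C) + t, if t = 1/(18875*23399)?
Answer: 441656127/883312250 ≈ 0.50000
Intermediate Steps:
j(d) = ½ (j(d) = (d + 0)/(d + d) = d/((2*d)) = d*(1/(2*d)) = ½)
t = 1/441656125 (t = (1/18875)*(1/23399) = 1/441656125 ≈ 2.2642e-9)
j(C) + t = ½ + 1/441656125 = 441656127/883312250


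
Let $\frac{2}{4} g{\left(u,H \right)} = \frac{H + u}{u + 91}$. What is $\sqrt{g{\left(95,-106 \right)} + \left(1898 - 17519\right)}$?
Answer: $\frac{2 i \sqrt{33776763}}{93} \approx 124.98 i$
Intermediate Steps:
$g{\left(u,H \right)} = \frac{2 \left(H + u\right)}{91 + u}$ ($g{\left(u,H \right)} = 2 \frac{H + u}{u + 91} = 2 \frac{H + u}{91 + u} = \frac{2 \left(H + u\right)}{91 + u}$)
$\sqrt{g{\left(95,-106 \right)} + \left(1898 - 17519\right)} = \sqrt{\frac{2 \left(-106 + 95\right)}{91 + 95} + \left(1898 - 17519\right)} = \sqrt{2 \cdot \frac{1}{186} \left(-11\right) + \left(1898 - 17519\right)} = \sqrt{2 \cdot \frac{1}{186} \left(-11\right) - 15621} = \sqrt{- \frac{11}{93} - 15621} = \sqrt{- \frac{1452764}{93}} = \frac{2 i \sqrt{33776763}}{93}$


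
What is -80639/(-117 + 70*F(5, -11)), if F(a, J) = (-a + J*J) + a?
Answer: -80639/8353 ≈ -9.6539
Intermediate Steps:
F(a, J) = J² (F(a, J) = (-a + J²) + a = (J² - a) + a = J²)
-80639/(-117 + 70*F(5, -11)) = -80639/(-117 + 70*(-11)²) = -80639/(-117 + 70*121) = -80639/(-117 + 8470) = -80639/8353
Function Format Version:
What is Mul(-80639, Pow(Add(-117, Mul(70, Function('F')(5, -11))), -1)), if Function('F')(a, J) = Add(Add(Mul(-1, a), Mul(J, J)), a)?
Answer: Rational(-80639, 8353) ≈ -9.6539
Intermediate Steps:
Function('F')(a, J) = Pow(J, 2) (Function('F')(a, J) = Add(Add(Mul(-1, a), Pow(J, 2)), a) = Add(Add(Pow(J, 2), Mul(-1, a)), a) = Pow(J, 2))
Mul(-80639, Pow(Add(-117, Mul(70, Function('F')(5, -11))), -1)) = Mul(-80639, Pow(Add(-117, Mul(70, Pow(-11, 2))), -1)) = Mul(-80639, Pow(Add(-117, Mul(70, 121)), -1)) = Mul(-80639, Pow(Add(-117, 8470), -1)) = Mul(-80639, Pow(8353, -1)) = Mul(-80639, Rational(1, 8353)) = Rational(-80639, 8353)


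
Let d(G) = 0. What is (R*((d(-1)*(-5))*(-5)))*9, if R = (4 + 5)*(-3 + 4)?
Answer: 0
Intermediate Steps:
R = 9 (R = 9*1 = 9)
(R*((d(-1)*(-5))*(-5)))*9 = (9*((0*(-5))*(-5)))*9 = (9*(0*(-5)))*9 = (9*0)*9 = 0*9 = 0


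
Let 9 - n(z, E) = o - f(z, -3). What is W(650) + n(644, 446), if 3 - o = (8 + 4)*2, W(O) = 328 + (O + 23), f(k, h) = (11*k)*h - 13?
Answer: -20234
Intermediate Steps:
f(k, h) = -13 + 11*h*k (f(k, h) = 11*h*k - 13 = -13 + 11*h*k)
W(O) = 351 + O (W(O) = 328 + (23 + O) = 351 + O)
o = -21 (o = 3 - (8 + 4)*2 = 3 - 12*2 = 3 - 1*24 = 3 - 24 = -21)
n(z, E) = 17 - 33*z (n(z, E) = 9 - (-21 - (-13 + 11*(-3)*z)) = 9 - (-21 - (-13 - 33*z)) = 9 - (-21 + (13 + 33*z)) = 9 - (-8 + 33*z) = 9 + (8 - 33*z) = 17 - 33*z)
W(650) + n(644, 446) = (351 + 650) + (17 - 33*644) = 1001 + (17 - 21252) = 1001 - 21235 = -20234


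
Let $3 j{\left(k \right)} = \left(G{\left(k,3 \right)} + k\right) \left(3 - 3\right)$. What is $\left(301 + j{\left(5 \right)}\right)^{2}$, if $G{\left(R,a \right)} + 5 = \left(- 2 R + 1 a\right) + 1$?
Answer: $90601$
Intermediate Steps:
$G{\left(R,a \right)} = -4 + a - 2 R$ ($G{\left(R,a \right)} = -5 - \left(-1 - a + 2 R\right) = -5 + \left(1 + a - 2 R\right) = -4 + a - 2 R$)
$j{\left(k \right)} = 0$ ($j{\left(k \right)} = \frac{\left(\left(-4 + 3 - 2 k\right) + k\right) \left(3 - 3\right)}{3} = \frac{\left(\left(-1 - 2 k\right) + k\right) 0}{3} = \frac{\left(-1 - k\right) 0}{3} = \frac{1}{3} \cdot 0 = 0$)
$\left(301 + j{\left(5 \right)}\right)^{2} = \left(301 + 0\right)^{2} = 301^{2} = 90601$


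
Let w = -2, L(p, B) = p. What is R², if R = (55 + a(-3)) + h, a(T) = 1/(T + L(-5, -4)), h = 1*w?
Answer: 178929/64 ≈ 2795.8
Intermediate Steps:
h = -2 (h = 1*(-2) = -2)
a(T) = 1/(-5 + T) (a(T) = 1/(T - 5) = 1/(-5 + T))
R = 423/8 (R = (55 + 1/(-5 - 3)) - 2 = (55 + 1/(-8)) - 2 = (55 - ⅛) - 2 = 439/8 - 2 = 423/8 ≈ 52.875)
R² = (423/8)² = 178929/64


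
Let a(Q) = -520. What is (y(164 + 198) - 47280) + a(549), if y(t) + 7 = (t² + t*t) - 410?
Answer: 213871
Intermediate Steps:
y(t) = -417 + 2*t² (y(t) = -7 + ((t² + t*t) - 410) = -7 + ((t² + t²) - 410) = -7 + (2*t² - 410) = -7 + (-410 + 2*t²) = -417 + 2*t²)
(y(164 + 198) - 47280) + a(549) = ((-417 + 2*(164 + 198)²) - 47280) - 520 = ((-417 + 2*362²) - 47280) - 520 = ((-417 + 2*131044) - 47280) - 520 = ((-417 + 262088) - 47280) - 520 = (261671 - 47280) - 520 = 214391 - 520 = 213871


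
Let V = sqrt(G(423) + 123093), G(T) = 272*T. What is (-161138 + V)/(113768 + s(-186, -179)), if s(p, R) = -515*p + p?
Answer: -80569/104686 + 3*sqrt(26461)/209372 ≈ -0.76729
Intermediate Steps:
V = 3*sqrt(26461) (V = sqrt(272*423 + 123093) = sqrt(115056 + 123093) = sqrt(238149) = 3*sqrt(26461) ≈ 488.00)
s(p, R) = -514*p
(-161138 + V)/(113768 + s(-186, -179)) = (-161138 + 3*sqrt(26461))/(113768 - 514*(-186)) = (-161138 + 3*sqrt(26461))/(113768 + 95604) = (-161138 + 3*sqrt(26461))/209372 = (-161138 + 3*sqrt(26461))*(1/209372) = -80569/104686 + 3*sqrt(26461)/209372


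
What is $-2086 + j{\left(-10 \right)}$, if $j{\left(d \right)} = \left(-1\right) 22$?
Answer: $-2108$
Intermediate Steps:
$j{\left(d \right)} = -22$
$-2086 + j{\left(-10 \right)} = -2086 - 22 = -2108$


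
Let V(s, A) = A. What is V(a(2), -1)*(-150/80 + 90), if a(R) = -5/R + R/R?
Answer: -705/8 ≈ -88.125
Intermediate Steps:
a(R) = 1 - 5/R (a(R) = -5/R + 1 = 1 - 5/R)
V(a(2), -1)*(-150/80 + 90) = -(-150/80 + 90) = -(-150*1/80 + 90) = -(-15/8 + 90) = -1*705/8 = -705/8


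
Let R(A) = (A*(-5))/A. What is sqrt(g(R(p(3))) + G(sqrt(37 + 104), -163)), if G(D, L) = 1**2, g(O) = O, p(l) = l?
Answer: 2*I ≈ 2.0*I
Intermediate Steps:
R(A) = -5 (R(A) = (-5*A)/A = -5)
G(D, L) = 1
sqrt(g(R(p(3))) + G(sqrt(37 + 104), -163)) = sqrt(-5 + 1) = sqrt(-4) = 2*I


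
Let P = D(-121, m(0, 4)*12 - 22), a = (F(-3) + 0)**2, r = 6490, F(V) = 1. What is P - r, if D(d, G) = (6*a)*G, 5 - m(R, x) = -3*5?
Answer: -5182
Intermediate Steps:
m(R, x) = 20 (m(R, x) = 5 - (-3)*5 = 5 - 1*(-15) = 5 + 15 = 20)
a = 1 (a = (1 + 0)**2 = 1**2 = 1)
D(d, G) = 6*G (D(d, G) = (6*1)*G = 6*G)
P = 1308 (P = 6*(20*12 - 22) = 6*(240 - 22) = 6*218 = 1308)
P - r = 1308 - 1*6490 = 1308 - 6490 = -5182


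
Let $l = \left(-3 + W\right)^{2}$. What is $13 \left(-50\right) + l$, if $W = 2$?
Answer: $-649$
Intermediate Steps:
$l = 1$ ($l = \left(-3 + 2\right)^{2} = \left(-1\right)^{2} = 1$)
$13 \left(-50\right) + l = 13 \left(-50\right) + 1 = -650 + 1 = -649$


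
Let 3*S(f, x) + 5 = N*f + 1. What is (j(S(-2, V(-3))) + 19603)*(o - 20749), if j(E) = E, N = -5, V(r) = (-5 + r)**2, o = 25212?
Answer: 87497115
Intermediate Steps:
S(f, x) = -4/3 - 5*f/3 (S(f, x) = -5/3 + (-5*f + 1)/3 = -5/3 + (1 - 5*f)/3 = -5/3 + (1/3 - 5*f/3) = -4/3 - 5*f/3)
(j(S(-2, V(-3))) + 19603)*(o - 20749) = ((-4/3 - 5/3*(-2)) + 19603)*(25212 - 20749) = ((-4/3 + 10/3) + 19603)*4463 = (2 + 19603)*4463 = 19605*4463 = 87497115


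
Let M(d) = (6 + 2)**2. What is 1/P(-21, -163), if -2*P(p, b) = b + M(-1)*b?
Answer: 2/10595 ≈ 0.00018877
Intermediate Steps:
M(d) = 64 (M(d) = 8**2 = 64)
P(p, b) = -65*b/2 (P(p, b) = -(b + 64*b)/2 = -65*b/2)
1/P(-21, -163) = 1/(-65/2*(-163)) = 1/(10595/2) = 2/10595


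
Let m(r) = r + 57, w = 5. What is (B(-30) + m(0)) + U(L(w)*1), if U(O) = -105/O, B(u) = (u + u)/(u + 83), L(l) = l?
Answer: 1848/53 ≈ 34.868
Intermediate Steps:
B(u) = 2*u/(83 + u) (B(u) = (2*u)/(83 + u) = 2*u/(83 + u))
m(r) = 57 + r
(B(-30) + m(0)) + U(L(w)*1) = (2*(-30)/(83 - 30) + (57 + 0)) - 105/(5*1) = (2*(-30)/53 + 57) - 105/5 = (2*(-30)*(1/53) + 57) - 105*⅕ = (-60/53 + 57) - 21 = 2961/53 - 21 = 1848/53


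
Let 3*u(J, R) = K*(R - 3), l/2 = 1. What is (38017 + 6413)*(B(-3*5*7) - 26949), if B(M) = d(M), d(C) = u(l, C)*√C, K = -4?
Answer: -1197344070 + 6397920*I*√105 ≈ -1.1973e+9 + 6.5559e+7*I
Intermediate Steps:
l = 2 (l = 2*1 = 2)
u(J, R) = 4 - 4*R/3 (u(J, R) = (-4*(R - 3))/3 = (-4*(-3 + R))/3 = (12 - 4*R)/3 = 4 - 4*R/3)
d(C) = √C*(4 - 4*C/3) (d(C) = (4 - 4*C/3)*√C = √C*(4 - 4*C/3))
B(M) = 4*√M*(3 - M)/3
(38017 + 6413)*(B(-3*5*7) - 26949) = (38017 + 6413)*(4*√(-3*5*7)*(3 - (-3*5)*7)/3 - 26949) = 44430*(4*√(-15*7)*(3 - (-15)*7)/3 - 26949) = 44430*(4*√(-105)*(3 - 1*(-105))/3 - 26949) = 44430*(4*(I*√105)*(3 + 105)/3 - 26949) = 44430*((4/3)*(I*√105)*108 - 26949) = 44430*(144*I*√105 - 26949) = 44430*(-26949 + 144*I*√105) = -1197344070 + 6397920*I*√105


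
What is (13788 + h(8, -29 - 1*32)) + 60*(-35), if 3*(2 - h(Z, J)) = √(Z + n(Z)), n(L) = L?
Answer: 35066/3 ≈ 11689.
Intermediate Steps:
h(Z, J) = 2 - √2*√Z/3 (h(Z, J) = 2 - √(Z + Z)/3 = 2 - √2*√Z/3)
(13788 + h(8, -29 - 1*32)) + 60*(-35) = (13788 + (2 - √2*√8/3)) + 60*(-35) = (13788 + (2 - √2*2*√2/3)) - 2100 = (13788 + (2 - 4/3)) - 2100 = (13788 + ⅔) - 2100 = 41366/3 - 2100 = 35066/3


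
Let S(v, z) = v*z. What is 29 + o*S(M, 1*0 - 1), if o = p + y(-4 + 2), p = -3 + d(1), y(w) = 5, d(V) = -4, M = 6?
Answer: 41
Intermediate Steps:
p = -7 (p = -3 - 4 = -7)
o = -2 (o = -7 + 5 = -2)
29 + o*S(M, 1*0 - 1) = 29 - 12*(1*0 - 1) = 29 - 12*(0 - 1) = 29 - 12*(-1) = 29 - 2*(-6) = 29 + 12 = 41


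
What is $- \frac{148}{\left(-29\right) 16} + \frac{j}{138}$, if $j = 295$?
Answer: $\frac{19663}{8004} \approx 2.4566$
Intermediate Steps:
$- \frac{148}{\left(-29\right) 16} + \frac{j}{138} = - \frac{148}{\left(-29\right) 16} + \frac{295}{138} = - \frac{148}{-464} + 295 \cdot \frac{1}{138} = \left(-148\right) \left(- \frac{1}{464}\right) + \frac{295}{138} = \frac{37}{116} + \frac{295}{138} = \frac{19663}{8004}$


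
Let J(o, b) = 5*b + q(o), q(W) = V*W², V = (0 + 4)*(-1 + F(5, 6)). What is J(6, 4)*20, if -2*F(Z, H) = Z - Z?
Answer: -2480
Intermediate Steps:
F(Z, H) = 0 (F(Z, H) = -(Z - Z)/2 = -½*0 = 0)
V = -4 (V = (0 + 4)*(-1 + 0) = 4*(-1) = -4)
q(W) = -4*W²
J(o, b) = -4*o² + 5*b (J(o, b) = 5*b - 4*o² = -4*o² + 5*b)
J(6, 4)*20 = (-4*6² + 5*4)*20 = (-4*36 + 20)*20 = (-144 + 20)*20 = -124*20 = -2480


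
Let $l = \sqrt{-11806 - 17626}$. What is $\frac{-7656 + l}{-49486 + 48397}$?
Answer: $\frac{232}{33} - \frac{2 i \sqrt{7358}}{1089} \approx 7.0303 - 0.15754 i$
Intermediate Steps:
$l = 2 i \sqrt{7358}$ ($l = \sqrt{-29432} = 2 i \sqrt{7358} \approx 171.56 i$)
$\frac{-7656 + l}{-49486 + 48397} = \frac{-7656 + 2 i \sqrt{7358}}{-49486 + 48397} = \frac{-7656 + 2 i \sqrt{7358}}{-1089} = \left(-7656 + 2 i \sqrt{7358}\right) \left(- \frac{1}{1089}\right) = \frac{232}{33} - \frac{2 i \sqrt{7358}}{1089}$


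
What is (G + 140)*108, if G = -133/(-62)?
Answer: 475902/31 ≈ 15352.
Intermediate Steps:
G = 133/62 (G = -133*(-1/62) = 133/62 ≈ 2.1452)
(G + 140)*108 = (133/62 + 140)*108 = (8813/62)*108 = 475902/31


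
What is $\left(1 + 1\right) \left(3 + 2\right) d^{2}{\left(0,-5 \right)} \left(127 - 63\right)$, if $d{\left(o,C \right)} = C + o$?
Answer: $16000$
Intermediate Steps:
$\left(1 + 1\right) \left(3 + 2\right) d^{2}{\left(0,-5 \right)} \left(127 - 63\right) = \left(1 + 1\right) \left(3 + 2\right) \left(-5 + 0\right)^{2} \left(127 - 63\right) = 2 \cdot 5 \left(-5\right)^{2} \cdot 64 = 10 \cdot 25 \cdot 64 = 250 \cdot 64 = 16000$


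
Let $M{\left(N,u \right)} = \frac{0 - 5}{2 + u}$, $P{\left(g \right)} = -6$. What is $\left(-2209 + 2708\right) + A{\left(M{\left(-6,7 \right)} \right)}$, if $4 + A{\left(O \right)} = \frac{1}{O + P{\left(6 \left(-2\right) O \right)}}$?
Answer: $\frac{29196}{59} \approx 494.85$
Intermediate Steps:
$M{\left(N,u \right)} = - \frac{5}{2 + u}$
$A{\left(O \right)} = -4 + \frac{1}{-6 + O}$ ($A{\left(O \right)} = -4 + \frac{1}{O - 6} = -4 + \frac{1}{-6 + O}$)
$\left(-2209 + 2708\right) + A{\left(M{\left(-6,7 \right)} \right)} = \left(-2209 + 2708\right) + \frac{25 - 4 \left(- \frac{5}{2 + 7}\right)}{-6 - \frac{5}{2 + 7}} = 499 + \frac{25 - 4 \left(- \frac{5}{9}\right)}{-6 - \frac{5}{9}} = 499 + \frac{25 - 4 \left(\left(-5\right) \frac{1}{9}\right)}{-6 - \frac{5}{9}} = 499 + \frac{25 - - \frac{20}{9}}{-6 - \frac{5}{9}} = 499 + \frac{25 + \frac{20}{9}}{- \frac{59}{9}} = 499 - \frac{245}{59} = \frac{29196}{59}$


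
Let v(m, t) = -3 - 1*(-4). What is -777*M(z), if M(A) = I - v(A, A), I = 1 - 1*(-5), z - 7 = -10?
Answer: -3885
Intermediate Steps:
z = -3 (z = 7 - 10 = -3)
v(m, t) = 1 (v(m, t) = -3 + 4 = 1)
I = 6 (I = 1 + 5 = 6)
M(A) = 5 (M(A) = 6 - 1*1 = 6 - 1 = 5)
-777*M(z) = -777*5 = -3885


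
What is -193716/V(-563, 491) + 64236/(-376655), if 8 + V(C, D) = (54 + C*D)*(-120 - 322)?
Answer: -792000238434/4601199023905 ≈ -0.17213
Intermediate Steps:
V(C, D) = -23876 - 442*C*D (V(C, D) = -8 + (54 + C*D)*(-120 - 322) = -8 + (54 + C*D)*(-442) = -8 + (-23868 - 442*C*D) = -23876 - 442*C*D)
-193716/V(-563, 491) + 64236/(-376655) = -193716/(-23876 - 442*(-563)*491) + 64236/(-376655) = -193716/(-23876 + 122183386) + 64236*(-1/376655) = -193716/122159510 - 64236/376655 = -193716*1/122159510 - 64236/376655 = -96858/61079755 - 64236/376655 = -792000238434/4601199023905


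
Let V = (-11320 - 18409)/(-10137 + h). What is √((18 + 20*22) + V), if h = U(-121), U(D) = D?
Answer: 43*√26229706/10258 ≈ 21.469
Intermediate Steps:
h = -121
V = 29729/10258 (V = (-11320 - 18409)/(-10137 - 121) = -29729/(-10258) = -29729*(-1/10258) = 29729/10258 ≈ 2.8981)
√((18 + 20*22) + V) = √((18 + 20*22) + 29729/10258) = √((18 + 440) + 29729/10258) = √(458 + 29729/10258) = √(4727893/10258) = 43*√26229706/10258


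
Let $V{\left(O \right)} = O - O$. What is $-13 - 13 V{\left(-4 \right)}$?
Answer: $-13$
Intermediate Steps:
$V{\left(O \right)} = 0$
$-13 - 13 V{\left(-4 \right)} = -13 - 0 = -13 + 0 = -13$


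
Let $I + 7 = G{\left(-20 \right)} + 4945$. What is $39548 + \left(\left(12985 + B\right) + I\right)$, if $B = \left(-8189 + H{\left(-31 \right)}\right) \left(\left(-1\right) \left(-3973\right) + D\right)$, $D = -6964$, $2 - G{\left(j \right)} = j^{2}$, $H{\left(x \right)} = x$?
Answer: $24643093$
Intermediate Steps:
$G{\left(j \right)} = 2 - j^{2}$
$B = 24586020$ ($B = \left(-8189 - 31\right) \left(\left(-1\right) \left(-3973\right) - 6964\right) = - 8220 \left(3973 - 6964\right) = \left(-8220\right) \left(-2991\right) = 24586020$)
$I = 4540$ ($I = -7 + \left(\left(2 - \left(-20\right)^{2}\right) + 4945\right) = -7 + \left(\left(2 - 400\right) + 4945\right) = -7 + \left(-398 + 4945\right) = -7 + 4547 = 4540$)
$39548 + \left(\left(12985 + B\right) + I\right) = 39548 + \left(\left(12985 + 24586020\right) + 4540\right) = 39548 + \left(24599005 + 4540\right) = 39548 + 24603545 = 24643093$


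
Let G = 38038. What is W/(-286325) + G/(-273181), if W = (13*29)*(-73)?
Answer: -259462773/6016811525 ≈ -0.043123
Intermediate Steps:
W = -27521 (W = 377*(-73) = -27521)
W/(-286325) + G/(-273181) = -27521/(-286325) + 38038/(-273181) = -27521*(-1/286325) + 38038*(-1/273181) = 2117/22025 - 38038/273181 = -259462773/6016811525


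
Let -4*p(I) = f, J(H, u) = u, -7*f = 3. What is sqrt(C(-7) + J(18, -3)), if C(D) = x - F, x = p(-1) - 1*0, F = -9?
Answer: 3*sqrt(133)/14 ≈ 2.4713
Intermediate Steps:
f = -3/7 (f = -1/7*3 = -3/7 ≈ -0.42857)
p(I) = 3/28 (p(I) = -1/4*(-3/7) = 3/28)
x = 3/28 (x = 3/28 - 1*0 = 3/28 + 0 = 3/28 ≈ 0.10714)
C(D) = 255/28 (C(D) = 3/28 - 1*(-9) = 3/28 + 9 = 255/28)
sqrt(C(-7) + J(18, -3)) = sqrt(255/28 - 3) = sqrt(171/28) = 3*sqrt(133)/14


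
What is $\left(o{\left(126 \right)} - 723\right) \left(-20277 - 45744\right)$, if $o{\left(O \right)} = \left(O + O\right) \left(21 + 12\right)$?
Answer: $-501297453$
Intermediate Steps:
$o{\left(O \right)} = 66 O$ ($o{\left(O \right)} = 2 O 33 = 66 O$)
$\left(o{\left(126 \right)} - 723\right) \left(-20277 - 45744\right) = \left(66 \cdot 126 - 723\right) \left(-20277 - 45744\right) = \left(8316 - 723\right) \left(-66021\right) = 7593 \left(-66021\right) = -501297453$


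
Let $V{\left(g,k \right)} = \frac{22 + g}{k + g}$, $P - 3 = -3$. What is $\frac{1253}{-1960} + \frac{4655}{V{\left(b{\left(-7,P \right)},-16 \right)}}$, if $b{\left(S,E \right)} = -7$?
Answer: $- \frac{5996177}{840} \approx -7138.3$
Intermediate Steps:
$P = 0$ ($P = 3 - 3 = 0$)
$V{\left(g,k \right)} = \frac{22 + g}{g + k}$
$\frac{1253}{-1960} + \frac{4655}{V{\left(b{\left(-7,P \right)},-16 \right)}} = \frac{1253}{-1960} + \frac{4655}{\frac{1}{-7 - 16} \left(22 - 7\right)} = 1253 \left(- \frac{1}{1960}\right) + \frac{4655}{\frac{1}{-23} \cdot 15} = - \frac{179}{280} + \frac{4655}{\left(- \frac{1}{23}\right) 15} = - \frac{179}{280} + \frac{4655}{- \frac{15}{23}} = - \frac{179}{280} + 4655 \left(- \frac{23}{15}\right) = - \frac{179}{280} - \frac{21413}{3} = - \frac{5996177}{840}$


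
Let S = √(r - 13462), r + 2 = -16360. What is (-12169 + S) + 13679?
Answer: 1510 + 8*I*√466 ≈ 1510.0 + 172.7*I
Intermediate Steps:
r = -16362 (r = -2 - 16360 = -16362)
S = 8*I*√466 (S = √(-16362 - 13462) = √(-29824) = 8*I*√466 ≈ 172.7*I)
(-12169 + S) + 13679 = (-12169 + 8*I*√466) + 13679 = 1510 + 8*I*√466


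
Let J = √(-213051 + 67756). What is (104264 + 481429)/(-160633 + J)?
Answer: -10453513741/2867011776 - 65077*I*√145295/2867011776 ≈ -3.6461 - 0.0086521*I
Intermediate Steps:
J = I*√145295 (J = √(-145295) = I*√145295 ≈ 381.18*I)
(104264 + 481429)/(-160633 + J) = (104264 + 481429)/(-160633 + I*√145295) = 585693/(-160633 + I*√145295)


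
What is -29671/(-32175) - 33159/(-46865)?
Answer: 415456/254925 ≈ 1.6297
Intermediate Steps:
-29671/(-32175) - 33159/(-46865) = -29671*(-1/32175) - 33159*(-1/46865) = 29671/32175 + 4737/6695 = 415456/254925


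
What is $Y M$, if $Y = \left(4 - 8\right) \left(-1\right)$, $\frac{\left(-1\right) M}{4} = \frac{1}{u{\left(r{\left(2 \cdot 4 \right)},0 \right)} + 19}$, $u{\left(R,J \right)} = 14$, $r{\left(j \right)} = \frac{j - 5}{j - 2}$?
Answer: $- \frac{16}{33} \approx -0.48485$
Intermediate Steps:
$r{\left(j \right)} = \frac{-5 + j}{-2 + j}$
$M = - \frac{4}{33}$ ($M = - \frac{4}{14 + 19} = - \frac{4}{33} \approx -0.12121$)
$Y = 4$ ($Y = \left(-4\right) \left(-1\right) = 4$)
$Y M = 4 \left(- \frac{4}{33}\right) = - \frac{16}{33}$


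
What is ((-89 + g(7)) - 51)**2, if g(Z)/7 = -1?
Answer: 21609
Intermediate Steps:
g(Z) = -7 (g(Z) = 7*(-1) = -7)
((-89 + g(7)) - 51)**2 = ((-89 - 7) - 51)**2 = (-96 - 51)**2 = (-147)**2 = 21609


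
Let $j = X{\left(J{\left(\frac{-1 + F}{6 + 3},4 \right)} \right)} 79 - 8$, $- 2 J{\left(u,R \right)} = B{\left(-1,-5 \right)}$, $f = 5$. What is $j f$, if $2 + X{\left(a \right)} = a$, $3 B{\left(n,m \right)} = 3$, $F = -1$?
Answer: $- \frac{2055}{2} \approx -1027.5$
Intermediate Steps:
$B{\left(n,m \right)} = 1$ ($B{\left(n,m \right)} = \frac{1}{3} \cdot 3 = 1$)
$J{\left(u,R \right)} = - \frac{1}{2}$ ($J{\left(u,R \right)} = \left(- \frac{1}{2}\right) 1 = - \frac{1}{2}$)
$X{\left(a \right)} = -2 + a$
$j = - \frac{411}{2}$ ($j = \left(-2 - \frac{1}{2}\right) 79 - 8 = \left(- \frac{5}{2}\right) 79 - 8 = - \frac{395}{2} - 8 = - \frac{411}{2} \approx -205.5$)
$j f = \left(- \frac{411}{2}\right) 5 = - \frac{2055}{2}$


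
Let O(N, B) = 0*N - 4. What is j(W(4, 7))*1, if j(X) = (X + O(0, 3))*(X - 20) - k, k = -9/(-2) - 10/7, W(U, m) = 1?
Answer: 755/14 ≈ 53.929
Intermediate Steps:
O(N, B) = -4 (O(N, B) = 0 - 4 = -4)
k = 43/14 (k = -9*(-½) - 10*⅐ = 9/2 - 10/7 = 43/14 ≈ 3.0714)
j(X) = -43/14 + (-20 + X)*(-4 + X) (j(X) = (X - 4)*(X - 20) - 1*43/14 = (-4 + X)*(-20 + X) - 43/14 = (-20 + X)*(-4 + X) - 43/14 = -43/14 + (-20 + X)*(-4 + X))
j(W(4, 7))*1 = (1077/14 + 1² - 24*1)*1 = (1077/14 + 1 - 24)*1 = (755/14)*1 = 755/14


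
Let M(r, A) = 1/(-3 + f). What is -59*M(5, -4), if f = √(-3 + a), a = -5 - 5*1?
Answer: 177/22 + 59*I*√13/22 ≈ 8.0455 + 9.6694*I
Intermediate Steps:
a = -10 (a = -5 - 5 = -10)
f = I*√13 (f = √(-3 - 10) = √(-13) = I*√13 ≈ 3.6056*I)
M(r, A) = 1/(-3 + I*√13)
-59*M(5, -4) = -59*(-3/22 - I*√13/22) = 177/22 + 59*I*√13/22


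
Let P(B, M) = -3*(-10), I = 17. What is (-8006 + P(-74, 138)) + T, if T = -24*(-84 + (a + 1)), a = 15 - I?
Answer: -5936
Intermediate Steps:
a = -2 (a = 15 - 1*17 = 15 - 17 = -2)
P(B, M) = 30
T = 2040 (T = -24*(-84 + (-2 + 1)) = -24*(-84 - 1) = -24*(-85) = 2040)
(-8006 + P(-74, 138)) + T = (-8006 + 30) + 2040 = -7976 + 2040 = -5936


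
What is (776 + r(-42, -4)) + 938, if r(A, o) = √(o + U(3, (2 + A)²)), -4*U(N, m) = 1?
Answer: 1714 + I*√17/2 ≈ 1714.0 + 2.0616*I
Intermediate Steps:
U(N, m) = -¼ (U(N, m) = -¼*1 = -¼)
r(A, o) = √(-¼ + o) (r(A, o) = √(o - ¼) = √(-¼ + o))
(776 + r(-42, -4)) + 938 = (776 + √(-1 + 4*(-4))/2) + 938 = (776 + √(-1 - 16)/2) + 938 = (776 + √(-17)/2) + 938 = (776 + (I*√17)/2) + 938 = (776 + I*√17/2) + 938 = 1714 + I*√17/2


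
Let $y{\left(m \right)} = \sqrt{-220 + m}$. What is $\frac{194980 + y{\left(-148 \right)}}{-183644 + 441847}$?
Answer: $\frac{194980}{258203} + \frac{4 i \sqrt{23}}{258203} \approx 0.75514 + 7.4296 \cdot 10^{-5} i$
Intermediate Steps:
$\frac{194980 + y{\left(-148 \right)}}{-183644 + 441847} = \frac{194980 + \sqrt{-220 - 148}}{-183644 + 441847} = \frac{194980 + \sqrt{-368}}{258203} = \left(194980 + 4 i \sqrt{23}\right) \frac{1}{258203} = \frac{194980}{258203} + \frac{4 i \sqrt{23}}{258203}$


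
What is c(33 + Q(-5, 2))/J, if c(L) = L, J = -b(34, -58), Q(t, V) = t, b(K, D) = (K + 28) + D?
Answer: -7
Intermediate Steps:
b(K, D) = 28 + D + K (b(K, D) = (28 + K) + D = 28 + D + K)
J = -4 (J = -(28 - 58 + 34) = -1*4 = -4)
c(33 + Q(-5, 2))/J = (33 - 5)/(-4) = 28*(-¼) = -7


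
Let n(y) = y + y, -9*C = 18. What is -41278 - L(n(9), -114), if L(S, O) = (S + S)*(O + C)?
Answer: -37102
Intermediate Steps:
C = -2 (C = -⅑*18 = -2)
n(y) = 2*y
L(S, O) = 2*S*(-2 + O) (L(S, O) = (S + S)*(O - 2) = (2*S)*(-2 + O) = 2*S*(-2 + O))
-41278 - L(n(9), -114) = -41278 - 2*2*9*(-2 - 114) = -41278 - 2*18*(-116) = -41278 - 1*(-4176) = -41278 + 4176 = -37102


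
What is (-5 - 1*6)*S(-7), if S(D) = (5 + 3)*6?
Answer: -528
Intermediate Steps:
S(D) = 48 (S(D) = 8*6 = 48)
(-5 - 1*6)*S(-7) = (-5 - 1*6)*48 = (-5 - 6)*48 = -11*48 = -528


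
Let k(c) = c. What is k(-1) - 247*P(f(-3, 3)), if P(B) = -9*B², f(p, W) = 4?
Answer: 35567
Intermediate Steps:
k(-1) - 247*P(f(-3, 3)) = -1 - (-2223)*4² = -1 - (-2223)*16 = -1 - 247*(-144) = -1 + 35568 = 35567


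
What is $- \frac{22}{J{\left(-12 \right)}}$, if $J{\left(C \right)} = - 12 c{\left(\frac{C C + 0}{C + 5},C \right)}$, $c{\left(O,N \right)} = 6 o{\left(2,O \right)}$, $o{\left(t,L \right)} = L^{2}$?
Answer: $\frac{539}{746496} \approx 0.00072204$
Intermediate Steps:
$c{\left(O,N \right)} = 6 O^{2}$
$J{\left(C \right)} = - \frac{72 C^{4}}{\left(5 + C\right)^{2}}$ ($J{\left(C \right)} = - 12 \cdot 6 \left(\frac{C C + 0}{C + 5}\right)^{2} = - 12 \cdot 6 \left(\frac{C^{2} + 0}{5 + C}\right)^{2} = - 12 \cdot 6 \left(\frac{C^{2}}{5 + C}\right)^{2} = - 12 \cdot 6 \frac{C^{4}}{\left(5 + C\right)^{2}} = - 12 \frac{6 C^{4}}{\left(5 + C\right)^{2}} = - \frac{72 C^{4}}{\left(5 + C\right)^{2}}$)
$- \frac{22}{J{\left(-12 \right)}} = - \frac{22}{\left(-72\right) \left(-12\right)^{4} \frac{1}{\left(5 - 12\right)^{2}}} = - \frac{22}{\left(-72\right) 20736 \cdot \frac{1}{49}} = - \frac{22}{- \frac{1492992}{49}} = \left(-22\right) \left(- \frac{49}{1492992}\right) = \frac{539}{746496}$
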